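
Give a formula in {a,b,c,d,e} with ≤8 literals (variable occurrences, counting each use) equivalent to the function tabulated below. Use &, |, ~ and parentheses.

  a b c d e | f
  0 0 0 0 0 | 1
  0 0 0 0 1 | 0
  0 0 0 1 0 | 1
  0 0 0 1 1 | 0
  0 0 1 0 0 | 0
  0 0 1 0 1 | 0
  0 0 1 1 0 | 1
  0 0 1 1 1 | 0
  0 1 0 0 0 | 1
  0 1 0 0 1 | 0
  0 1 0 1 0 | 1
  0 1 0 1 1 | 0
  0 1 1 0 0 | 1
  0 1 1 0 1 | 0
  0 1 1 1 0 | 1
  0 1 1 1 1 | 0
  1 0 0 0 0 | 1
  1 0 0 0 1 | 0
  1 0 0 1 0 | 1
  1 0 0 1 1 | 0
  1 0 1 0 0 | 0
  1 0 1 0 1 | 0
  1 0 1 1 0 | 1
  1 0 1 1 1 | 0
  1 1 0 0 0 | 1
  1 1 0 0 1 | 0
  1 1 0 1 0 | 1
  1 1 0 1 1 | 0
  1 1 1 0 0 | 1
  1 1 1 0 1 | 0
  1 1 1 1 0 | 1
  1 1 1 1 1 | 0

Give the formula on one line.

  ~c = 11110000111100001111000011110000
  (~c | d) = 11110011111100111111001111110011
  (c & e) = 00000101000001010000010100000101
  ((~c | d) | (c & e)) = 11110111111101111111011111110111
  ~d = 11001100110011001100110011001100
  ~b = 11111111000000001111111100000000
  (~d | ~b) = 11111111110011001111111111001100
  (b & (~d | ~b)) = 00000000110011000000000011001100
  (((~c | d) | (c & e)) | (b & (~d | ~b))) = 11110111111111111111011111111111
  ~e = 10101010101010101010101010101010
  ((((~c | d) | (c & e)) | (b & (~d | ~b))) & ~e) = 10100010101010101010001010101010

((((~c | d) | (c & e)) | (b & (~d | ~b))) & ~e)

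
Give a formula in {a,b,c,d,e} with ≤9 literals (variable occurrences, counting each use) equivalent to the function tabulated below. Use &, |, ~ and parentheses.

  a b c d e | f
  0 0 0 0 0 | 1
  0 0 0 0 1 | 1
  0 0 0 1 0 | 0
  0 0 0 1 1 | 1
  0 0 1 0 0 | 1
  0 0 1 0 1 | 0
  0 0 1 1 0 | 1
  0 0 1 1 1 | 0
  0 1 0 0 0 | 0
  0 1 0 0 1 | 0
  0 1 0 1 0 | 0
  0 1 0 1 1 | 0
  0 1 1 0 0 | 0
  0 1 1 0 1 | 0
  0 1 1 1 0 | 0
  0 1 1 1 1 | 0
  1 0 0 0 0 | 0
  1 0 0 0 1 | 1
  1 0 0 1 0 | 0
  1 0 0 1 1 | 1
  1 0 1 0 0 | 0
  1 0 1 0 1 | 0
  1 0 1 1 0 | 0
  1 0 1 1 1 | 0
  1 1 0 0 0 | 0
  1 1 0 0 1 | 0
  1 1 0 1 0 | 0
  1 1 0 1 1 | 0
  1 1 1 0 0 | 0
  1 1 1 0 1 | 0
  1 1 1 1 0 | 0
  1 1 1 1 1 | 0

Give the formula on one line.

((((~e & (~a & (~d | c))) | (~c & e)) | (~d & b)) & ~b)

  ~e = 10101010101010101010101010101010
  ~a = 11111111111111110000000000000000
  ~d = 11001100110011001100110011001100
  (~d | c) = 11001111110011111100111111001111
  (~a & (~d | c)) = 11001111110011110000000000000000
  (~e & (~a & (~d | c))) = 10001010100010100000000000000000
  ~c = 11110000111100001111000011110000
  (~c & e) = 01010000010100000101000001010000
  ((~e & (~a & (~d | c))) | (~c & e)) = 11011010110110100101000001010000
  (~d & b) = 00000000110011000000000011001100
  (((~e & (~a & (~d | c))) | (~c & e)) | (~d & b)) = 11011010110111100101000011011100
  ~b = 11111111000000001111111100000000
  ((((~e & (~a & (~d | c))) | (~c & e)) | (~d & b)) & ~b) = 11011010000000000101000000000000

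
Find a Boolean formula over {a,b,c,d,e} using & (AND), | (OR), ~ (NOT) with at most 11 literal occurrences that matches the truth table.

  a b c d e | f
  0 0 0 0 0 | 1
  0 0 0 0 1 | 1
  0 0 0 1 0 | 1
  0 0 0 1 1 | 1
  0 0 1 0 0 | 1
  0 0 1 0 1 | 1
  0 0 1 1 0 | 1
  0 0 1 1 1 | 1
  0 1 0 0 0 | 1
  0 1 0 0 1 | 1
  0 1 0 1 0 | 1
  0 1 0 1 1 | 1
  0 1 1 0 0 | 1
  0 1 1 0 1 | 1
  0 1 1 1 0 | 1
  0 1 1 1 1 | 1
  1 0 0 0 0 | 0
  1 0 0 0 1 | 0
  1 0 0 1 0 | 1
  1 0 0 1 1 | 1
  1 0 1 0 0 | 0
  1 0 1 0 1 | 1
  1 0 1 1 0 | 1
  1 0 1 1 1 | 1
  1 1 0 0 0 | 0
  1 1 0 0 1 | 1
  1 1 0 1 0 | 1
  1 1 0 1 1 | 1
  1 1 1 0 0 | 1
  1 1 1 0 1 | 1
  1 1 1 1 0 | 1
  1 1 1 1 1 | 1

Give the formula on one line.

  (c & a) = 00000000000000000000111100001111
  ((c & a) & e) = 00000000000000000000010100000101
  (d | ((c & a) & e)) = 00110011001100110011011100110111
  (c | e) = 01011111010111110101111101011111
  ((c | e) & b) = 00000000010111110000000001011111
  ~a = 11111111111111110000000000000000
  (((c | e) & b) | ~a) = 11111111111111110000000001011111
  ((d | ((c & a) & e)) | (((c | e) & b) | ~a)) = 11111111111111110011011101111111

((d | ((c & a) & e)) | (((c | e) & b) | ~a))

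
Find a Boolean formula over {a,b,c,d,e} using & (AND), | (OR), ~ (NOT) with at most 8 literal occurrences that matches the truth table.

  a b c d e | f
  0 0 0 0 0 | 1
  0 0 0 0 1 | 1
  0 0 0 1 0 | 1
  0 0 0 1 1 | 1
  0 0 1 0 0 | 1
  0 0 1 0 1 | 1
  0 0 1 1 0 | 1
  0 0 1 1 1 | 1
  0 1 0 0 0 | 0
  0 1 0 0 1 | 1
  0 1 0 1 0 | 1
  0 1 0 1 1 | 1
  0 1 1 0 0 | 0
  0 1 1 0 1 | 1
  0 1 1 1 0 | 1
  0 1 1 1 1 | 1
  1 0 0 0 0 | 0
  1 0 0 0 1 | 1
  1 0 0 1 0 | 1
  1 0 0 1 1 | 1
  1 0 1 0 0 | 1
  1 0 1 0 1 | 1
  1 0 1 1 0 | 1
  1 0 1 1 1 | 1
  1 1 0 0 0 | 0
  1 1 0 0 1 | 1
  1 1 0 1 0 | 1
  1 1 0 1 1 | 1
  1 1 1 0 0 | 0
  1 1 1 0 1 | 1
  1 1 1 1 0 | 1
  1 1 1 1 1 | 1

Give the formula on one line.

((e | d) | ((((~a | c) & (~b | e)) | b) & ~b))

  (e | d) = 01110111011101110111011101110111
  ~a = 11111111111111110000000000000000
  (~a | c) = 11111111111111110000111100001111
  ~b = 11111111000000001111111100000000
  (~b | e) = 11111111010101011111111101010101
  ((~a | c) & (~b | e)) = 11111111010101010000111100000101
  (((~a | c) & (~b | e)) | b) = 11111111111111110000111111111111
  ((((~a | c) & (~b | e)) | b) & ~b) = 11111111000000000000111100000000
  ((e | d) | ((((~a | c) & (~b | e)) | b) & ~b)) = 11111111011101110111111101110111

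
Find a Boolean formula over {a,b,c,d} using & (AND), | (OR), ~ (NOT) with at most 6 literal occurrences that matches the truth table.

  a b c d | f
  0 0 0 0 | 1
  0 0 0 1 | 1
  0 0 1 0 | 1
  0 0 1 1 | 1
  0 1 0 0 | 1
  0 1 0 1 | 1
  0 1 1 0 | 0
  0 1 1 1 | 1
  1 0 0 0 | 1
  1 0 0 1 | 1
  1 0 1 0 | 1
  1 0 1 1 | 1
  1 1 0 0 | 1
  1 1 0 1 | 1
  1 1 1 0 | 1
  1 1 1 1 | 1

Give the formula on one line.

  ~b = 1111000011110000
  ~c = 1100110011001100
  (~c & b) = 0000110000001100
  (~b | (~c & b)) = 1111110011111100
  ((~b | (~c & b)) | a) = 1111110011111111
  (d & b) = 0000010100000101
  (((~b | (~c & b)) | a) | (d & b)) = 1111110111111111

(((~b | (~c & b)) | a) | (d & b))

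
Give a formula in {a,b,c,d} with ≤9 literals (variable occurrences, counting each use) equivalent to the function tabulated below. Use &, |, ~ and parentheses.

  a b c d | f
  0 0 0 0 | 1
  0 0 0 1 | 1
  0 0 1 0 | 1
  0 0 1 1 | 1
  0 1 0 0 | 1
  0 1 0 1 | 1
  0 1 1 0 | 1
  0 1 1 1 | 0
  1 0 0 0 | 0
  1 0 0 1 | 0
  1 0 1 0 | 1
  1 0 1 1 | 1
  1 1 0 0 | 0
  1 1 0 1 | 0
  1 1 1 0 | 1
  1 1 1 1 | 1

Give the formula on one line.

  ~a = 1111111100000000
  (c | ~a) = 1111111100110011
  ~d = 1010101010101010
  (c | ~d) = 1011101110111011
  ~b = 1111000011110000
  (a | ~b) = 1111000011111111
  ((c | ~d) & (a | ~b)) = 1011000010111011
  (((c | ~d) & (a | ~b)) | ~d) = 1011101010111011
  ~c = 1100110011001100
  ((((c | ~d) & (a | ~b)) | ~d) | ~c) = 1111111011111111
  ((c | ~a) & ((((c | ~d) & (a | ~b)) | ~d) | ~c)) = 1111111000110011

((c | ~a) & ((((c | ~d) & (a | ~b)) | ~d) | ~c))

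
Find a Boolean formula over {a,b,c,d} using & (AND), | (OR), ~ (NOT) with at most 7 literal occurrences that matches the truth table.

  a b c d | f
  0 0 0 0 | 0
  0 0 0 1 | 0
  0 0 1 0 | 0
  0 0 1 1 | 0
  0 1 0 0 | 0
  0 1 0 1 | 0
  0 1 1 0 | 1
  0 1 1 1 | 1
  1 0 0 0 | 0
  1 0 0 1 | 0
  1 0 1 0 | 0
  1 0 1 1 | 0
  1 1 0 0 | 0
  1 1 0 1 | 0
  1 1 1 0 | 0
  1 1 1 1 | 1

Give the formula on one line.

((c & (~a | d)) & b)

  ~a = 1111111100000000
  (~a | d) = 1111111101010101
  (c & (~a | d)) = 0011001100010001
  ((c & (~a | d)) & b) = 0000001100000001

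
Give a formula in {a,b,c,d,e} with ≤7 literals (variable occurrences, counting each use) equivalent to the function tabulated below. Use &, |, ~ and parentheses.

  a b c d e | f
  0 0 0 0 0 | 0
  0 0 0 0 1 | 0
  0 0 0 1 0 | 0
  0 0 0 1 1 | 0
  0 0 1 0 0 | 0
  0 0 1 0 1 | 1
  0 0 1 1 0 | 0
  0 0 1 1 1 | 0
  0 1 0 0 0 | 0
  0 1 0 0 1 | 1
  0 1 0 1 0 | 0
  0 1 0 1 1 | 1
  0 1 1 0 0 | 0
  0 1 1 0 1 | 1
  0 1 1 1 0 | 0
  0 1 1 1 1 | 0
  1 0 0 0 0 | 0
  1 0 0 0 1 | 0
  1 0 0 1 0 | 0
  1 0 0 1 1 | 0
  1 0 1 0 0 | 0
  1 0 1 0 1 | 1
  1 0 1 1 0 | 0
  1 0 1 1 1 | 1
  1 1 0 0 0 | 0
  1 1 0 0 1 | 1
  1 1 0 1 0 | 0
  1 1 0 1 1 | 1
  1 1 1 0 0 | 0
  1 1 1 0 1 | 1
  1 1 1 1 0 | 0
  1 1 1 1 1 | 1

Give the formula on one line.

  (b | c) = 00001111111111110000111111111111
  ~d = 11001100110011001100110011001100
  ~c = 11110000111100001111000011110000
  (~d | ~c) = 11111100111111001111110011111100
  (a | (~d | ~c)) = 11111100111111001111111111111111
  (e & (a | (~d | ~c))) = 01010100010101000101010101010101
  ((b | c) & (e & (a | (~d | ~c)))) = 00000100010101000000010101010101

((b | c) & (e & (a | (~d | ~c))))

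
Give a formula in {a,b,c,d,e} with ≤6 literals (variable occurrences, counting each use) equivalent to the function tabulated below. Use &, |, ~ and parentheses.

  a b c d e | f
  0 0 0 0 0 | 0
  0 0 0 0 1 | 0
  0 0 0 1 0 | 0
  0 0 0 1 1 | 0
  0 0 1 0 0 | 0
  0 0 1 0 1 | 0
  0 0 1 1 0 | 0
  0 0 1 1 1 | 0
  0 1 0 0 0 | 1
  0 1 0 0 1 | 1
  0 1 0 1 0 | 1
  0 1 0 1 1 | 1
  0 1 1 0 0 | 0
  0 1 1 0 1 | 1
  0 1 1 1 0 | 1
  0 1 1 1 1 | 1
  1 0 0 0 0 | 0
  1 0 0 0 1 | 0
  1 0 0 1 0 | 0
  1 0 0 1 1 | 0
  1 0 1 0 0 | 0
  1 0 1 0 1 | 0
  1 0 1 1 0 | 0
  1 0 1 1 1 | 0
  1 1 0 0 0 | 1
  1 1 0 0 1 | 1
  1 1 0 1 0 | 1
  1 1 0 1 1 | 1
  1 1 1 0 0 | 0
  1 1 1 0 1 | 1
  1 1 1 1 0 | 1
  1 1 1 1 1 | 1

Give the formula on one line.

  (d | e) = 01110111011101110111011101110111
  ((d | e) & b) = 00000000011101110000000001110111
  ~c = 11110000111100001111000011110000
  (~c & b) = 00000000111100000000000011110000
  (((d | e) & b) | (~c & b)) = 00000000111101110000000011110111

(((d | e) & b) | (~c & b))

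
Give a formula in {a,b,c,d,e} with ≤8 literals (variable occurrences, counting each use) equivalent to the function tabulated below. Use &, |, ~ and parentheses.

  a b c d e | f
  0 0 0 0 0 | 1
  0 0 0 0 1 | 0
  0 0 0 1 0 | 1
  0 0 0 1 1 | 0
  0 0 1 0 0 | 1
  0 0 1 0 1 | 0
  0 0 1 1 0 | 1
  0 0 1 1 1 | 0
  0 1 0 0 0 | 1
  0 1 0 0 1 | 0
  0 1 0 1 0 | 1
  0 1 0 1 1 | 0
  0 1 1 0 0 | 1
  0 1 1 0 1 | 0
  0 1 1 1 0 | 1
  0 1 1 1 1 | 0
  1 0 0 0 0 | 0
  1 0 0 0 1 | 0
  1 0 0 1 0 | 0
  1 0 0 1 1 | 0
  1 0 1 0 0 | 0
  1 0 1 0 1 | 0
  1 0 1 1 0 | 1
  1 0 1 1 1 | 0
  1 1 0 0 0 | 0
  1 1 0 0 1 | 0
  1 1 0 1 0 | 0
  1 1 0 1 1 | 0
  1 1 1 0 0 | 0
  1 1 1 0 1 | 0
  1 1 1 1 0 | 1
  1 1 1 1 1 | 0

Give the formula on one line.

(~e & (~a | (c & ((e | d) | ~a))))

  ~e = 10101010101010101010101010101010
  ~a = 11111111111111110000000000000000
  (e | d) = 01110111011101110111011101110111
  ((e | d) | ~a) = 11111111111111110111011101110111
  (c & ((e | d) | ~a)) = 00001111000011110000011100000111
  (~a | (c & ((e | d) | ~a))) = 11111111111111110000011100000111
  (~e & (~a | (c & ((e | d) | ~a)))) = 10101010101010100000001000000010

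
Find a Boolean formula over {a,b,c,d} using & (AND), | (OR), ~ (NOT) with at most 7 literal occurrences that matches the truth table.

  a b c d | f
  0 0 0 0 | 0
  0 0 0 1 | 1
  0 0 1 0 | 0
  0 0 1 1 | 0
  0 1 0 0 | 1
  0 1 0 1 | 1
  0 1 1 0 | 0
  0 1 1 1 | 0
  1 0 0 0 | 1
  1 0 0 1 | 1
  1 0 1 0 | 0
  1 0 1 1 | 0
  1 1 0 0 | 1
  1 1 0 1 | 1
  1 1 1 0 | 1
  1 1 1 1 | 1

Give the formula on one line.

((b & a) | ((d | ((c | b) | a)) & ~c))

  (b & a) = 0000000000001111
  (c | b) = 0011111100111111
  ((c | b) | a) = 0011111111111111
  (d | ((c | b) | a)) = 0111111111111111
  ~c = 1100110011001100
  ((d | ((c | b) | a)) & ~c) = 0100110011001100
  ((b & a) | ((d | ((c | b) | a)) & ~c)) = 0100110011001111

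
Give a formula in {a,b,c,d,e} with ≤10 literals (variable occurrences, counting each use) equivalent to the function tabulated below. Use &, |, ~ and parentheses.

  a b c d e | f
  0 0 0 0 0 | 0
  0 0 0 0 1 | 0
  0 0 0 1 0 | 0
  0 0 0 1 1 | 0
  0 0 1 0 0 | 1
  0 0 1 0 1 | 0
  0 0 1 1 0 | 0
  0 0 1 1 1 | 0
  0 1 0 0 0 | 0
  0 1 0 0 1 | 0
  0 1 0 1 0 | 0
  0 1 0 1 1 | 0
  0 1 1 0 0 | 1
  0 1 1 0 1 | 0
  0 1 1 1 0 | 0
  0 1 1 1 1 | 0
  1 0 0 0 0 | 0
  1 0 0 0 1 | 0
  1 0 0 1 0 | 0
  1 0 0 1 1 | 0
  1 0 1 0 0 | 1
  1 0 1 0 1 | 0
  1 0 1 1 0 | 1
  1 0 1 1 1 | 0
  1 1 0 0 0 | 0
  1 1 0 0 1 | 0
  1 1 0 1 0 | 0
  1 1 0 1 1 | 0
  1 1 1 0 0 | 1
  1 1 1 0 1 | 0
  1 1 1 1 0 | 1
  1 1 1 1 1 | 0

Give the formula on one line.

  ~e = 10101010101010101010101010101010
  ~a = 11111111111111110000000000000000
  (~e | ~a) = 11111111111111111010101010101010
  (c & (~e | ~a)) = 00001111000011110000101000001010
  ~d = 11001100110011001100110011001100
  (a | ~d) = 11001100110011001111111111111111
  (~d | e) = 11011101110111011101110111011101
  ((a | ~d) | (~d | e)) = 11011101110111011111111111111111
  ((c & (~e | ~a)) & ((a | ~d) | (~d | e))) = 00001101000011010000101000001010
  (~e & ((c & (~e | ~a)) & ((a | ~d) | (~d | e)))) = 00001000000010000000101000001010

(~e & ((c & (~e | ~a)) & ((a | ~d) | (~d | e))))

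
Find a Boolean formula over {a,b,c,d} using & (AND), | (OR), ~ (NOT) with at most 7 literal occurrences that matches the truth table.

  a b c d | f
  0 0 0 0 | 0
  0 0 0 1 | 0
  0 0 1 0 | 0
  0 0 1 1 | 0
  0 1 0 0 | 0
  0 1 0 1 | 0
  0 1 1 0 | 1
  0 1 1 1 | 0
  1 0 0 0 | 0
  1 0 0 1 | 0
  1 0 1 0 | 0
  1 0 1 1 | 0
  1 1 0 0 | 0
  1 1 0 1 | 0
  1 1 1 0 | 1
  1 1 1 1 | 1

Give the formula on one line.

((~d | a) & (c & b))

  ~d = 1010101010101010
  (~d | a) = 1010101011111111
  (c & b) = 0000001100000011
  ((~d | a) & (c & b)) = 0000001000000011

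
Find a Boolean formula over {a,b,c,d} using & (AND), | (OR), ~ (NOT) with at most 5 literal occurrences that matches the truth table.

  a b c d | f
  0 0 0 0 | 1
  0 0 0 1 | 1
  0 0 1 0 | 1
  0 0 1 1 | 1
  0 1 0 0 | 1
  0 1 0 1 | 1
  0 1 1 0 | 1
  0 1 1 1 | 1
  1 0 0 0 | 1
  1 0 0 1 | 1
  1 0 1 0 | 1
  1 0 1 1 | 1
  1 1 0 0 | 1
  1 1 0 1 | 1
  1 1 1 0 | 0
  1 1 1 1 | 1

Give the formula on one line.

(d | ((~a | ~b) | ~c))

  ~a = 1111111100000000
  ~b = 1111000011110000
  (~a | ~b) = 1111111111110000
  ~c = 1100110011001100
  ((~a | ~b) | ~c) = 1111111111111100
  (d | ((~a | ~b) | ~c)) = 1111111111111101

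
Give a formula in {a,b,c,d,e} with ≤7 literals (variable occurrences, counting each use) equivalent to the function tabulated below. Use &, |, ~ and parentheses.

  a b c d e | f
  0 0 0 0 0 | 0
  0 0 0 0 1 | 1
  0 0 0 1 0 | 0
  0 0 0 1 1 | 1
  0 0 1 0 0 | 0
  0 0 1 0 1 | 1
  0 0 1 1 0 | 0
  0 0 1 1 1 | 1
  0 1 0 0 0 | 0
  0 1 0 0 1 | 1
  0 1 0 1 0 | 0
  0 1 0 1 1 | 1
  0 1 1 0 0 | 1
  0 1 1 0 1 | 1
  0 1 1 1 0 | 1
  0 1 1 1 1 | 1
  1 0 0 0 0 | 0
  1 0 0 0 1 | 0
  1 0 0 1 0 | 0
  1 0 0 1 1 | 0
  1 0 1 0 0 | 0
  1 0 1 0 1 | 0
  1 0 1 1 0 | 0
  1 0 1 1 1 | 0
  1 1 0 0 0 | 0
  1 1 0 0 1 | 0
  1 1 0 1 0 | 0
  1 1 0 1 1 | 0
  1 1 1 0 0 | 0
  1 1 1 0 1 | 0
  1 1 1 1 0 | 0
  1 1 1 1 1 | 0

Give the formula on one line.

  ~a = 11111111111111110000000000000000
  ~c = 11110000111100001111000011110000
  (~c | b) = 11110000111111111111000011111111
  (c & (~c | b)) = 00000000000011110000000000001111
  (e | (c & (~c | b))) = 01010101010111110101010101011111
  (~a & (e | (c & (~c | b)))) = 01010101010111110000000000000000

(~a & (e | (c & (~c | b))))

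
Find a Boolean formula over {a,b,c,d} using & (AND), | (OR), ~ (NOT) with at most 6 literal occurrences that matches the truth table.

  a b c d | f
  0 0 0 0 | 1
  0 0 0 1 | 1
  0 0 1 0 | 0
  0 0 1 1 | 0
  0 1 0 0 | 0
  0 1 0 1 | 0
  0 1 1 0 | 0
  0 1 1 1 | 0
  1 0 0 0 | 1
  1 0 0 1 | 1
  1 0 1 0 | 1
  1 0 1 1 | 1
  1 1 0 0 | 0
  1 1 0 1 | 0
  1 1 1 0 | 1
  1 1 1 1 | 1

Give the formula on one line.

  ~b = 1111000011110000
  ~c = 1100110011001100
  (~b & ~c) = 1100000011000000
  (a & c) = 0000000000110011
  ((~b & ~c) | (a & c)) = 1100000011110011

((~b & ~c) | (a & c))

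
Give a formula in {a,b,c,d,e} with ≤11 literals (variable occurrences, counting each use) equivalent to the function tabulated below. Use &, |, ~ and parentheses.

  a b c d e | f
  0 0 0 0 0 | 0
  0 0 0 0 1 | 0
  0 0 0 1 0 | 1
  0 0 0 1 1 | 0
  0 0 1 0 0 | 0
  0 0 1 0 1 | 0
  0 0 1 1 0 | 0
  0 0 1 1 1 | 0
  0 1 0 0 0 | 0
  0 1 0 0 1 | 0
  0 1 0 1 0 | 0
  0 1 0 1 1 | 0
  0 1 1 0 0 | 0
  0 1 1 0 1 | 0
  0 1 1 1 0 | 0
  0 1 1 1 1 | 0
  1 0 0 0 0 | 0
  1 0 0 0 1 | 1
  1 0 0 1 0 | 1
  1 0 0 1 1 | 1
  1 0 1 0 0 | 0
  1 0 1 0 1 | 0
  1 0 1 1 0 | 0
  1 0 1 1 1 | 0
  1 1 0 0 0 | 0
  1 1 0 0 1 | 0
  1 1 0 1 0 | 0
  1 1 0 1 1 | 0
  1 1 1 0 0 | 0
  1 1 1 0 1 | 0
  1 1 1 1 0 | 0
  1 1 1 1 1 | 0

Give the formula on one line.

(((~c & ~b) & (~e | a)) & (((b & ~c) | e) | d))

  ~c = 11110000111100001111000011110000
  ~b = 11111111000000001111111100000000
  (~c & ~b) = 11110000000000001111000000000000
  ~e = 10101010101010101010101010101010
  (~e | a) = 10101010101010101111111111111111
  ((~c & ~b) & (~e | a)) = 10100000000000001111000000000000
  (b & ~c) = 00000000111100000000000011110000
  ((b & ~c) | e) = 01010101111101010101010111110101
  (((b & ~c) | e) | d) = 01110111111101110111011111110111
  (((~c & ~b) & (~e | a)) & (((b & ~c) | e) | d)) = 00100000000000000111000000000000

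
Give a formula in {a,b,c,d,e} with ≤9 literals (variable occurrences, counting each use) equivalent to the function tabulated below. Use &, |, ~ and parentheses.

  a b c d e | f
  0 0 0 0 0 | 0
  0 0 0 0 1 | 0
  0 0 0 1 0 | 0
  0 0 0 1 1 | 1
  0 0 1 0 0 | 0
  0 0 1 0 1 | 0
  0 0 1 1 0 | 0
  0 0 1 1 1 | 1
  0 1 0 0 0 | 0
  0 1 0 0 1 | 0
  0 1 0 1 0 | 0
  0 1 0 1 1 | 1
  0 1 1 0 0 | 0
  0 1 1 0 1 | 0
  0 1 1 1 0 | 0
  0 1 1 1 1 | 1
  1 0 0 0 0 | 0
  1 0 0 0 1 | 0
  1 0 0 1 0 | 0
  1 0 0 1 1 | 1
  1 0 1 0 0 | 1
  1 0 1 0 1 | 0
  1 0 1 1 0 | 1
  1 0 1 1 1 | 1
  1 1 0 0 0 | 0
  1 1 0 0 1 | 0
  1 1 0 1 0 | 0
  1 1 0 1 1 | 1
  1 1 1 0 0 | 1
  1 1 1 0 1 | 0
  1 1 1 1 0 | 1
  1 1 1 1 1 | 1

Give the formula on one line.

  (a & c) = 00000000000000000000111100001111
  ~c = 11110000111100001111000011110000
  (e & ~c) = 01010000010100000101000001010000
  ~e = 10101010101010101010101010101010
  (d | a) = 00110011001100111111111111111111
  (~e & (d | a)) = 00100010001000101010101010101010
  ((e & ~c) | (~e & (d | a))) = 01110010011100101111101011111010
  ((a & c) & ((e & ~c) | (~e & (d | a)))) = 00000000000000000000101000001010
  (d & e) = 00010001000100010001000100010001
  (((a & c) & ((e & ~c) | (~e & (d | a)))) | (d & e)) = 00010001000100010001101100011011

(((a & c) & ((e & ~c) | (~e & (d | a)))) | (d & e))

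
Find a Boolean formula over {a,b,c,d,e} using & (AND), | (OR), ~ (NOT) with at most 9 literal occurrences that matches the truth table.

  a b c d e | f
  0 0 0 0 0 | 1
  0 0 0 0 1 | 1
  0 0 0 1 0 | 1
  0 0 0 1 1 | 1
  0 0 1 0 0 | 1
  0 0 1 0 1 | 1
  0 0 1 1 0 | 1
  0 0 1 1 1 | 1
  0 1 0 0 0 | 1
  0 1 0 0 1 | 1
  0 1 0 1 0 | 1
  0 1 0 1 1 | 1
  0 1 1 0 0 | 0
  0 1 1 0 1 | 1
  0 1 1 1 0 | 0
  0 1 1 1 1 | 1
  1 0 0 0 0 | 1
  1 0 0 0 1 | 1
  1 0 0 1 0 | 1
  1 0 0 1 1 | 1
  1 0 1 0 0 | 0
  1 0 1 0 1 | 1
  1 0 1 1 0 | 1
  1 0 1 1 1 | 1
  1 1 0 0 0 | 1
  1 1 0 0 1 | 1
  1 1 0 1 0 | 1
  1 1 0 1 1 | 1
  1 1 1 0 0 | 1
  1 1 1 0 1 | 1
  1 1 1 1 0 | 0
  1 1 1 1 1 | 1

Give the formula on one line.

  ~b = 11111111000000001111111100000000
  ~d = 11001100110011001100110011001100
  (~d & a) = 00000000000000001100110011001100
  (~b | (~d & a)) = 11111111000000001111111111001100
  ~a = 11111111111111110000000000000000
  (~d & b) = 00000000110011000000000011001100
  ((~d & b) | d) = 00110011111111110011001111111111
  (~a | ((~d & b) | d)) = 11111111111111110011001111111111
  ((~b | (~d & a)) & (~a | ((~d & b) | d))) = 11111111000000000011001111001100
  (((~b | (~d & a)) & (~a | ((~d & b) | d))) | e) = 11111111010101010111011111011101
  ~c = 11110000111100001111000011110000
  ((((~b | (~d & a)) & (~a | ((~d & b) | d))) | e) | ~c) = 11111111111101011111011111111101

((((~b | (~d & a)) & (~a | ((~d & b) | d))) | e) | ~c)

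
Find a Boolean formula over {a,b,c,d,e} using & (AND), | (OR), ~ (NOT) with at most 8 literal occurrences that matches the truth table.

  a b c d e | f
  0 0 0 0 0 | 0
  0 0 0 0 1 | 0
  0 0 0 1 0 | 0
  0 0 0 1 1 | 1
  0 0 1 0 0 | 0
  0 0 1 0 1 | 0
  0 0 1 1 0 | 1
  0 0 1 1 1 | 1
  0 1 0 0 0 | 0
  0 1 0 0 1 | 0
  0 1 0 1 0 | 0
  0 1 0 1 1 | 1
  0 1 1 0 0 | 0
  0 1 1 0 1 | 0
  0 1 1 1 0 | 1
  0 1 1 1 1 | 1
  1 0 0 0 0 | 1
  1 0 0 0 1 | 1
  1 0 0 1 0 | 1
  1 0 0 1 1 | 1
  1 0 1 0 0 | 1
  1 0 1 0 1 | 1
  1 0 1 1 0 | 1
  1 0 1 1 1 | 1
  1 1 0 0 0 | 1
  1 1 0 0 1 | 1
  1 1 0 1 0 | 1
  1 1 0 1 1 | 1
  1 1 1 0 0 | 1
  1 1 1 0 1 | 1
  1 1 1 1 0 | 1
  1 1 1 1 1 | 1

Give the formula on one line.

  (d | a) = 00110011001100111111111111111111
  (a | c) = 00001111000011111111111111111111
  ((a | c) | e) = 01011111010111111111111111111111
  ((d | a) & ((a | c) | e)) = 00010011000100111111111111111111

((d | a) & ((a | c) | e))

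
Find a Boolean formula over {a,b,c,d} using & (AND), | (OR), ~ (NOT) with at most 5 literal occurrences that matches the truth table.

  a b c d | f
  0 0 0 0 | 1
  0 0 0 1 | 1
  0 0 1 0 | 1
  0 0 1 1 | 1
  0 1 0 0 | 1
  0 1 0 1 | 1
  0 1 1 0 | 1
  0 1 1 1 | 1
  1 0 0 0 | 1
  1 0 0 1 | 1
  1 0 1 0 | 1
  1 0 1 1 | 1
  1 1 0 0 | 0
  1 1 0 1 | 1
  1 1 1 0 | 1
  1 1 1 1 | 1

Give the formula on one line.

  ~b = 1111000011110000
  ~c = 1100110011001100
  (~b & ~c) = 1100000011000000
  ~a = 1111111100000000
  (d | ~a) = 1111111101010101
  ((~b & ~c) | (d | ~a)) = 1111111111010101
  (c | ((~b & ~c) | (d | ~a))) = 1111111111110111

(c | ((~b & ~c) | (d | ~a)))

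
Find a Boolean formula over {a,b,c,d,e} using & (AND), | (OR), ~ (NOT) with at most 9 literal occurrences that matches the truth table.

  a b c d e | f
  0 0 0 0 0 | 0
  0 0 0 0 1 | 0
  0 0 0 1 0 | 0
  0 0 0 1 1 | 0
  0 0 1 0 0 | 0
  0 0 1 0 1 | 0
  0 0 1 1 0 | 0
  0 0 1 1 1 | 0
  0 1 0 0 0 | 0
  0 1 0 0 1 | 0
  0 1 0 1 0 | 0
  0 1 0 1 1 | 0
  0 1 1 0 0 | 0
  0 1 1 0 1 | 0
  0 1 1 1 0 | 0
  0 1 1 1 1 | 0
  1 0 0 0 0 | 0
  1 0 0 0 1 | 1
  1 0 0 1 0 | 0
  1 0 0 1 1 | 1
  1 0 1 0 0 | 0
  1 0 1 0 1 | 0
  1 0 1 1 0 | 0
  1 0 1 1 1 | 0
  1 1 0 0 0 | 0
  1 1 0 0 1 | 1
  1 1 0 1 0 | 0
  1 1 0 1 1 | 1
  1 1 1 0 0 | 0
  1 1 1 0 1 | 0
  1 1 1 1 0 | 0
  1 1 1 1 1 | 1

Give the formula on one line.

((e & a) & (((b | ~d) & (d & c)) | ~c))

  (e & a) = 00000000000000000101010101010101
  ~d = 11001100110011001100110011001100
  (b | ~d) = 11001100111111111100110011111111
  (d & c) = 00000011000000110000001100000011
  ((b | ~d) & (d & c)) = 00000000000000110000000000000011
  ~c = 11110000111100001111000011110000
  (((b | ~d) & (d & c)) | ~c) = 11110000111100111111000011110011
  ((e & a) & (((b | ~d) & (d & c)) | ~c)) = 00000000000000000101000001010001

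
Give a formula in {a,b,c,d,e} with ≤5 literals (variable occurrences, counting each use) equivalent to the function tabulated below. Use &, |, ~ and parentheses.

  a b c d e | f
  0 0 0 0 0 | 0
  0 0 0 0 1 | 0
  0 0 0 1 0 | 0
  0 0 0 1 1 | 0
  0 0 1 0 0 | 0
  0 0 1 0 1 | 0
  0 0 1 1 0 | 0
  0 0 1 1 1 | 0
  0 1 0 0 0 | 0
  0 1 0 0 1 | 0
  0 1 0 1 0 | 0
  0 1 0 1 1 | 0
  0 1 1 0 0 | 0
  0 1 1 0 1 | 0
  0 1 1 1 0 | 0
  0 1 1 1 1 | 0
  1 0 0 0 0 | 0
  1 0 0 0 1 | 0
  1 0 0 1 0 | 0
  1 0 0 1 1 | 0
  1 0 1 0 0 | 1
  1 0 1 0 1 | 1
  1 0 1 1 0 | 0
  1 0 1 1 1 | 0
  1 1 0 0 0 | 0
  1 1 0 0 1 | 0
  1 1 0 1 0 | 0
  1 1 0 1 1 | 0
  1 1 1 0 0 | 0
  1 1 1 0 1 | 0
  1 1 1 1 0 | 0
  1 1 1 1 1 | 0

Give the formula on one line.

(~d & (c & ((~b | ~c) & a)))

  ~d = 11001100110011001100110011001100
  ~b = 11111111000000001111111100000000
  ~c = 11110000111100001111000011110000
  (~b | ~c) = 11111111111100001111111111110000
  ((~b | ~c) & a) = 00000000000000001111111111110000
  (c & ((~b | ~c) & a)) = 00000000000000000000111100000000
  (~d & (c & ((~b | ~c) & a))) = 00000000000000000000110000000000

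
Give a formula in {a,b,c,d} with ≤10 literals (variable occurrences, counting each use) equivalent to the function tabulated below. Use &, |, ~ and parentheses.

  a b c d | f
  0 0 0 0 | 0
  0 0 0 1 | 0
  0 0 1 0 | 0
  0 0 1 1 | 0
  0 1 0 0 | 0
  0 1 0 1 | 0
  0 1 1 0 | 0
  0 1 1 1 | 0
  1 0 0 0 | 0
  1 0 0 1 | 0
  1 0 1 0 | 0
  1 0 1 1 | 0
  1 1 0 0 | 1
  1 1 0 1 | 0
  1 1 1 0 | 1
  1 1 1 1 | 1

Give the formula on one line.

  ~d = 1010101010101010
  ~c = 1100110011001100
  (b | ~c) = 1100111111001111
  ~a = 1111111100000000
  (c & b) = 0000001100000011
  (~a | (c & b)) = 1111111100000011
  (c | (~a | (c & b))) = 1111111100110011
  ((b | ~c) & (c | (~a | (c & b)))) = 1100111100000011
  (~d | ((b | ~c) & (c | (~a | (c & b))))) = 1110111110101011
  (a & b) = 0000000000001111
  ((~d | ((b | ~c) & (c | (~a | (c & b))))) & (a & b)) = 0000000000001011

((~d | ((b | ~c) & (c | (~a | (c & b))))) & (a & b))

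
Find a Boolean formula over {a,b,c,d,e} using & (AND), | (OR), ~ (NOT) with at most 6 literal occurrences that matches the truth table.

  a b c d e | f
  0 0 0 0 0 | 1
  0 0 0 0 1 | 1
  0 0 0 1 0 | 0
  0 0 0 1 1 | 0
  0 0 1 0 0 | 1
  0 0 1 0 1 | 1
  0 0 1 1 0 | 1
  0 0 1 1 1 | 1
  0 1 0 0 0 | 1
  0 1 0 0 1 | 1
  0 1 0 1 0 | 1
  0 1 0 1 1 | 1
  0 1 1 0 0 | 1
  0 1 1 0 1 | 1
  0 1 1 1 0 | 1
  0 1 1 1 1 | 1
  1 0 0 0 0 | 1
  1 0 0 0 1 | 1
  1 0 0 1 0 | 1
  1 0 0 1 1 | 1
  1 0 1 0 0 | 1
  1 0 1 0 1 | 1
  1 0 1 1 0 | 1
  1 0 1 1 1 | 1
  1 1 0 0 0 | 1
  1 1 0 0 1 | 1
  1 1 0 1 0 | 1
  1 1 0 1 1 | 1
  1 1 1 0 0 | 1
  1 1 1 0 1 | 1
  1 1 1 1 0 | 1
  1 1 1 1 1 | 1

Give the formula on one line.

((b | c) | (a | ~d))

  (b | c) = 00001111111111110000111111111111
  ~d = 11001100110011001100110011001100
  (a | ~d) = 11001100110011001111111111111111
  ((b | c) | (a | ~d)) = 11001111111111111111111111111111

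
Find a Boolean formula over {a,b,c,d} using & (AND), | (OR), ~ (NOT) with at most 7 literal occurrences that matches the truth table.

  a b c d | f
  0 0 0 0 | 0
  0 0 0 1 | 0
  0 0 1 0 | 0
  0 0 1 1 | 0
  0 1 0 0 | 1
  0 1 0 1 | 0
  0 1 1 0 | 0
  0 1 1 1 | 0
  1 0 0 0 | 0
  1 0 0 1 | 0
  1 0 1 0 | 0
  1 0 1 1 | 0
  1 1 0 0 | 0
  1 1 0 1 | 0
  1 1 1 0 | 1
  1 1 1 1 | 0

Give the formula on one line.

  ~d = 1010101010101010
  (b & ~d) = 0000101000001010
  (a & ~d) = 0000000010101010
  ((a & ~d) & c) = 0000000000100010
  ~c = 1100110011001100
  ~a = 1111111100000000
  (~c & ~a) = 1100110000000000
  (((a & ~d) & c) | (~c & ~a)) = 1100110000100010
  ((b & ~d) & (((a & ~d) & c) | (~c & ~a))) = 0000100000000010

((b & ~d) & (((a & ~d) & c) | (~c & ~a)))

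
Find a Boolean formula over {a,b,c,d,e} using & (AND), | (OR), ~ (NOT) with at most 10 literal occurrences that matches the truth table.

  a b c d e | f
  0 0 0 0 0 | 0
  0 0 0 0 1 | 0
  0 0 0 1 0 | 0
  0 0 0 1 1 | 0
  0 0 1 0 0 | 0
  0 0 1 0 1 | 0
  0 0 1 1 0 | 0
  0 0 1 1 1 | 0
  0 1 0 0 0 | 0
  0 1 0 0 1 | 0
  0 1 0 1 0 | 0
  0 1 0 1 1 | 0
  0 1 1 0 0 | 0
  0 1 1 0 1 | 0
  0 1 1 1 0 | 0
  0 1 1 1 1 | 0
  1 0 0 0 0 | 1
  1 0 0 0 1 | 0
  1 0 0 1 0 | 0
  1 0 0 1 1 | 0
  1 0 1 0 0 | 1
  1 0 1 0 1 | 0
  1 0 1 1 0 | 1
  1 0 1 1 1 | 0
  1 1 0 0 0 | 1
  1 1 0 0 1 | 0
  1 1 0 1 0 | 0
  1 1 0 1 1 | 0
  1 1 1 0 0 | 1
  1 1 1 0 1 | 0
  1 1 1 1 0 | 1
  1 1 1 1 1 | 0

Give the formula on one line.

  ~a = 11111111111111110000000000000000
  (c | ~a) = 11111111111111110000111100001111
  ~c = 11110000111100001111000011110000
  ~d = 11001100110011001100110011001100
  (~c & ~d) = 11000000110000001100000011000000
  ~e = 10101010101010101010101010101010
  (~e & a) = 00000000000000001010101010101010
  ((~c & ~d) & (~e & a)) = 00000000000000001000000010000000
  (e | ((~c & ~d) & (~e & a))) = 01010101010101011101010111010101
  ((c | ~a) | (e | ((~c & ~d) & (~e & a)))) = 11111111111111111101111111011111
  (a & ~e) = 00000000000000001010101010101010
  (((c | ~a) | (e | ((~c & ~d) & (~e & a)))) & (a & ~e)) = 00000000000000001000101010001010

(((c | ~a) | (e | ((~c & ~d) & (~e & a)))) & (a & ~e))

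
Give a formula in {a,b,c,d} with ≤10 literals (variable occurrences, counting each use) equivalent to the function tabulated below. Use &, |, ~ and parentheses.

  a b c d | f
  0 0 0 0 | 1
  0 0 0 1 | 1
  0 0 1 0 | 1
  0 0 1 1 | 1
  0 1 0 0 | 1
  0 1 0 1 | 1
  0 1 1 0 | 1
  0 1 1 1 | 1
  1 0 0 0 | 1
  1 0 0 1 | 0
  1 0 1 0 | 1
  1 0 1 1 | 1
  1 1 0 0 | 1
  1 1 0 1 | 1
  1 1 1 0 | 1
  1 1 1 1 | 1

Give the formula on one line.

  ~c = 1100110011001100
  ~a = 1111111100000000
  (~c & ~a) = 1100110000000000
  ((~c & ~a) | c) = 1111111100110011
  (a | d) = 0101010111111111
  (b | c) = 0011111100111111
  ((a | d) & (b | c)) = 0001010100111111
  (((~c & ~a) | c) | ((a | d) & (b | c))) = 1111111100111111
  ~d = 1010101010101010
  ((((~c & ~a) | c) | ((a | d) & (b | c))) | ~d) = 1111111110111111

((((~c & ~a) | c) | ((a | d) & (b | c))) | ~d)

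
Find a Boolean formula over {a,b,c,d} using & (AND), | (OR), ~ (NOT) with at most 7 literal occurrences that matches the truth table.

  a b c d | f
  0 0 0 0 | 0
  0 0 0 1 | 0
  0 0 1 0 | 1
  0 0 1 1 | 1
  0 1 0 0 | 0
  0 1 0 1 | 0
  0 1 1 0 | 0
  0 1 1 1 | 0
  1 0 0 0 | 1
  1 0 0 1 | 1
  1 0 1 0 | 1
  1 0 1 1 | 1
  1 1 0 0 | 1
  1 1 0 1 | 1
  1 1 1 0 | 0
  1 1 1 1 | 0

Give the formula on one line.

((~c & a) | (c & ~b))

  ~c = 1100110011001100
  (~c & a) = 0000000011001100
  ~b = 1111000011110000
  (c & ~b) = 0011000000110000
  ((~c & a) | (c & ~b)) = 0011000011111100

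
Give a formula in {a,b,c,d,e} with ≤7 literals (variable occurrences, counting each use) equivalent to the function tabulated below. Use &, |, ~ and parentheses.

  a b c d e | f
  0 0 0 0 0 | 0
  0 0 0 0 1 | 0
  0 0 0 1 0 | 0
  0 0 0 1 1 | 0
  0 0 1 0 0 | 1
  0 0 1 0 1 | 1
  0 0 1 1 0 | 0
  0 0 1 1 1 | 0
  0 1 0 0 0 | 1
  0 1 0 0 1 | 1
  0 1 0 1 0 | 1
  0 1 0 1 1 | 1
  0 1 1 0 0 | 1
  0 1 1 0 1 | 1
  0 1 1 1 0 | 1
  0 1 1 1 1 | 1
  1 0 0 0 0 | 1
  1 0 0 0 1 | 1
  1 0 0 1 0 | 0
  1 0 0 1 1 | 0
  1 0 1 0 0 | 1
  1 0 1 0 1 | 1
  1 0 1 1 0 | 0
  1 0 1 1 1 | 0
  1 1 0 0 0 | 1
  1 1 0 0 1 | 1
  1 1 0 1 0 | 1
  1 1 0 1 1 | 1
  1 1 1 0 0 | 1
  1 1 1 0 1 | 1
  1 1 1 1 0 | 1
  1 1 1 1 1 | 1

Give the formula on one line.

((((b | a) | c) & ~d) | (d & b))

  (b | a) = 00000000111111111111111111111111
  ((b | a) | c) = 00001111111111111111111111111111
  ~d = 11001100110011001100110011001100
  (((b | a) | c) & ~d) = 00001100110011001100110011001100
  (d & b) = 00000000001100110000000000110011
  ((((b | a) | c) & ~d) | (d & b)) = 00001100111111111100110011111111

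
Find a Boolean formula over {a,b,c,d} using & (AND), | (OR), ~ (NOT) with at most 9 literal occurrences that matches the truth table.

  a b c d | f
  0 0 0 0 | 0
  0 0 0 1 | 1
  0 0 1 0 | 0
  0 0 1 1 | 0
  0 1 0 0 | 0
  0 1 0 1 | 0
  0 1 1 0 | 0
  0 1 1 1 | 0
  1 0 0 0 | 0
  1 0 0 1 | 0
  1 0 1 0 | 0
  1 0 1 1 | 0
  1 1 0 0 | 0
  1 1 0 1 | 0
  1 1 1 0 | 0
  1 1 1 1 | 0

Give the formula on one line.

(((~a & (a | (~c | b))) & ~b) & d)

  ~a = 1111111100000000
  ~c = 1100110011001100
  (~c | b) = 1100111111001111
  (a | (~c | b)) = 1100111111111111
  (~a & (a | (~c | b))) = 1100111100000000
  ~b = 1111000011110000
  ((~a & (a | (~c | b))) & ~b) = 1100000000000000
  (((~a & (a | (~c | b))) & ~b) & d) = 0100000000000000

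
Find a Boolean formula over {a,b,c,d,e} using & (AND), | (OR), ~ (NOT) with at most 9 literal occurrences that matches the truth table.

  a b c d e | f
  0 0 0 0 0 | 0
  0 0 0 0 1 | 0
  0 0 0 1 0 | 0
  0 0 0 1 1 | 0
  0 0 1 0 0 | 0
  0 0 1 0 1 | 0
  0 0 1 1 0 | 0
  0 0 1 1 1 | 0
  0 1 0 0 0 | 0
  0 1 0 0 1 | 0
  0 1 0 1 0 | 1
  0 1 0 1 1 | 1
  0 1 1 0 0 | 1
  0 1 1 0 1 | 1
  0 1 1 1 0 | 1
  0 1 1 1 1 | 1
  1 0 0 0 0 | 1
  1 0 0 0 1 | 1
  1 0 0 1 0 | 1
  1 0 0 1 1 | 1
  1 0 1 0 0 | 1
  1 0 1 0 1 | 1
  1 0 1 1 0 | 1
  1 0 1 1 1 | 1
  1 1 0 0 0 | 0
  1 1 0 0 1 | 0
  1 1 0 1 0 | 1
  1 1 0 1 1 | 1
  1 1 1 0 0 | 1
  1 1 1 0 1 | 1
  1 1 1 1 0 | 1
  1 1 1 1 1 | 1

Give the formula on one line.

((b & d) | (((b & ~d) | (a & ~b)) & (c | (~b | d))))

  (b & d) = 00000000001100110000000000110011
  ~d = 11001100110011001100110011001100
  (b & ~d) = 00000000110011000000000011001100
  ~b = 11111111000000001111111100000000
  (a & ~b) = 00000000000000001111111100000000
  ((b & ~d) | (a & ~b)) = 00000000110011001111111111001100
  (~b | d) = 11111111001100111111111100110011
  (c | (~b | d)) = 11111111001111111111111100111111
  (((b & ~d) | (a & ~b)) & (c | (~b | d))) = 00000000000011001111111100001100
  ((b & d) | (((b & ~d) | (a & ~b)) & (c | (~b | d)))) = 00000000001111111111111100111111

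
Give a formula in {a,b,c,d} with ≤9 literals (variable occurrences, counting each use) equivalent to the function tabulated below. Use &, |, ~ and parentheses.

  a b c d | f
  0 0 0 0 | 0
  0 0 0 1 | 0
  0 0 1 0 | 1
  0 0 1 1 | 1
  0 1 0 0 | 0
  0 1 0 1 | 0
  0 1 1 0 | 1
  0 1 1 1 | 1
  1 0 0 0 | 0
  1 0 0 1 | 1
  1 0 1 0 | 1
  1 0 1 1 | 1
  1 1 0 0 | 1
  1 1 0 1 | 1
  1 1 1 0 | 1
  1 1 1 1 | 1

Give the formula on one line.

(c | ((d & a) | (b & (~b | a))))

  (d & a) = 0000000001010101
  ~b = 1111000011110000
  (~b | a) = 1111000011111111
  (b & (~b | a)) = 0000000000001111
  ((d & a) | (b & (~b | a))) = 0000000001011111
  (c | ((d & a) | (b & (~b | a)))) = 0011001101111111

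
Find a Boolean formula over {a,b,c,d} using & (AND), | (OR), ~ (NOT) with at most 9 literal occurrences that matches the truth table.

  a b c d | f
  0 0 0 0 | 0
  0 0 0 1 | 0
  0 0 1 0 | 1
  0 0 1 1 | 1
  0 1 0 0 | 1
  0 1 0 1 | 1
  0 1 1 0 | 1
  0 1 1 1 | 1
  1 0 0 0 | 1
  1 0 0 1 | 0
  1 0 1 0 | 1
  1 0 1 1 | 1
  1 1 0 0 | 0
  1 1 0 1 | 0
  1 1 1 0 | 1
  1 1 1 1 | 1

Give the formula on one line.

  ~c = 1100110011001100
  ~a = 1111111100000000
  (~a & b) = 0000111100000000
  (~c & (~a & b)) = 0000110000000000
  (c | (~c & (~a & b))) = 0011111100110011
  ~d = 1010101010101010
  (c & a) = 0000000000110011
  ~b = 1111000011110000
  (~b & a) = 0000000011110000
  ((c & a) | (~b & a)) = 0000000011110011
  (~d & ((c & a) | (~b & a))) = 0000000010100010
  ((c | (~c & (~a & b))) | (~d & ((c & a) | (~b & a)))) = 0011111110110011

((c | (~c & (~a & b))) | (~d & ((c & a) | (~b & a))))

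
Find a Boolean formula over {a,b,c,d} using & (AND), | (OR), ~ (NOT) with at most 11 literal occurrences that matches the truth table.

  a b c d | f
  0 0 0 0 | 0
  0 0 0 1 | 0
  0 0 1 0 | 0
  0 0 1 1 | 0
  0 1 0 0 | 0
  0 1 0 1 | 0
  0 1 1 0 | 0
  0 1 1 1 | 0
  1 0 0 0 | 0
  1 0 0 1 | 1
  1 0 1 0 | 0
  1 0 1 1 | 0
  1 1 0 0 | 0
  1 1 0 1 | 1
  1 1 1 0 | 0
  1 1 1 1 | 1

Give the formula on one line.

(a & ((~c & (((~d & ~b) | ~c) & ~a)) | (d & (~c | b))))

  ~c = 1100110011001100
  ~d = 1010101010101010
  ~b = 1111000011110000
  (~d & ~b) = 1010000010100000
  ((~d & ~b) | ~c) = 1110110011101100
  ~a = 1111111100000000
  (((~d & ~b) | ~c) & ~a) = 1110110000000000
  (~c & (((~d & ~b) | ~c) & ~a)) = 1100110000000000
  (~c | b) = 1100111111001111
  (d & (~c | b)) = 0100010101000101
  ((~c & (((~d & ~b) | ~c) & ~a)) | (d & (~c | b))) = 1100110101000101
  (a & ((~c & (((~d & ~b) | ~c) & ~a)) | (d & (~c | b)))) = 0000000001000101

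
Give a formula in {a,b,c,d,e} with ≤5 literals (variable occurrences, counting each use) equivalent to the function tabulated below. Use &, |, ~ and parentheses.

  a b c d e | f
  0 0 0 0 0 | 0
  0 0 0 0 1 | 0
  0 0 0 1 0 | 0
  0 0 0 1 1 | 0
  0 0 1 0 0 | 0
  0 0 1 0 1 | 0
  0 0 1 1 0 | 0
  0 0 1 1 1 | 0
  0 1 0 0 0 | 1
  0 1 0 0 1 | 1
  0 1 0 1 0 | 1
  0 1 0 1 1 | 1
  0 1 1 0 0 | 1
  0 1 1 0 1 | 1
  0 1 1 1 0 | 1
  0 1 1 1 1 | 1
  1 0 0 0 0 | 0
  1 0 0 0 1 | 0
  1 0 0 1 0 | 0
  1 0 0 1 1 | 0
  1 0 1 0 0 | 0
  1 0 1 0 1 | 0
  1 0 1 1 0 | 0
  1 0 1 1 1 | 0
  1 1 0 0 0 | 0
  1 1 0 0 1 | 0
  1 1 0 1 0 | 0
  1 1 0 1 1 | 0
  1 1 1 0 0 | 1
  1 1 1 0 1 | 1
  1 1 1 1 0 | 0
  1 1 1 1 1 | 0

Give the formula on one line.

  ~a = 11111111111111110000000000000000
  ~d = 11001100110011001100110011001100
  ~c = 11110000111100001111000011110000
  (~d | ~c) = 11111100111111001111110011111100
  ((~d | ~c) & c) = 00001100000011000000110000001100
  (~a | ((~d | ~c) & c)) = 11111111111111110000110000001100
  ((~a | ((~d | ~c) & c)) & b) = 00000000111111110000000000001100

((~a | ((~d | ~c) & c)) & b)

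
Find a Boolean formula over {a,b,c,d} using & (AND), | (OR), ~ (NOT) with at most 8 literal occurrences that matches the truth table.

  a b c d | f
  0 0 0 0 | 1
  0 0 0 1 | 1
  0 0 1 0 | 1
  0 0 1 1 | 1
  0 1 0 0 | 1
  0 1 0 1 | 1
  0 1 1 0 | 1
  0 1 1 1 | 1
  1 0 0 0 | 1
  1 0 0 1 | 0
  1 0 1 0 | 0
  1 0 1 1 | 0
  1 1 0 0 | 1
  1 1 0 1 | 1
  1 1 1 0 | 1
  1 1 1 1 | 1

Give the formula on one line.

  ~c = 1100110011001100
  ~d = 1010101010101010
  ~a = 1111111100000000
  (~d | ~a) = 1111111110101010
  (~c & (~d | ~a)) = 1100110010001000
  (c | d) = 0111011101110111
  (b | (c | d)) = 0111111101111111
  (~a | b) = 1111111100001111
  ((b | (c | d)) & (~a | b)) = 0111111100001111
  ((~c & (~d | ~a)) | ((b | (c | d)) & (~a | b))) = 1111111110001111

((~c & (~d | ~a)) | ((b | (c | d)) & (~a | b)))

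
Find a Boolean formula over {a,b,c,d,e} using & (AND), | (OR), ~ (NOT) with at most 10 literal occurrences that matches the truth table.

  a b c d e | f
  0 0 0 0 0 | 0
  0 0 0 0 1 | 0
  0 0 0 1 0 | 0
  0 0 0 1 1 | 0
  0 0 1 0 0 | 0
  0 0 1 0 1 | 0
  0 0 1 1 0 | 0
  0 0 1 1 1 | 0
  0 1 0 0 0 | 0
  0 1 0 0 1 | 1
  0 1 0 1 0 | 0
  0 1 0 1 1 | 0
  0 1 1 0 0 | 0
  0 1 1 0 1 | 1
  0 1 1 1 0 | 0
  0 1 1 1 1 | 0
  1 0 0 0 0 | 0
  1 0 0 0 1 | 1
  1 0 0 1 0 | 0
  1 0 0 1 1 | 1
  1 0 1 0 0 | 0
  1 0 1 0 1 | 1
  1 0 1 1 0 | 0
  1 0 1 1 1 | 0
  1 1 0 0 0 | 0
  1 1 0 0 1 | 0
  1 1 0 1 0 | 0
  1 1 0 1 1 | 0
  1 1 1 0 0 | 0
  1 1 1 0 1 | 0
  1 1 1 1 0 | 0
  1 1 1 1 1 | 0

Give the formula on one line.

(((~b & a) | ((~a & ~d) & b)) & (e & (~d | ~c)))

  ~b = 11111111000000001111111100000000
  (~b & a) = 00000000000000001111111100000000
  ~a = 11111111111111110000000000000000
  ~d = 11001100110011001100110011001100
  (~a & ~d) = 11001100110011000000000000000000
  ((~a & ~d) & b) = 00000000110011000000000000000000
  ((~b & a) | ((~a & ~d) & b)) = 00000000110011001111111100000000
  ~c = 11110000111100001111000011110000
  (~d | ~c) = 11111100111111001111110011111100
  (e & (~d | ~c)) = 01010100010101000101010001010100
  (((~b & a) | ((~a & ~d) & b)) & (e & (~d | ~c))) = 00000000010001000101010000000000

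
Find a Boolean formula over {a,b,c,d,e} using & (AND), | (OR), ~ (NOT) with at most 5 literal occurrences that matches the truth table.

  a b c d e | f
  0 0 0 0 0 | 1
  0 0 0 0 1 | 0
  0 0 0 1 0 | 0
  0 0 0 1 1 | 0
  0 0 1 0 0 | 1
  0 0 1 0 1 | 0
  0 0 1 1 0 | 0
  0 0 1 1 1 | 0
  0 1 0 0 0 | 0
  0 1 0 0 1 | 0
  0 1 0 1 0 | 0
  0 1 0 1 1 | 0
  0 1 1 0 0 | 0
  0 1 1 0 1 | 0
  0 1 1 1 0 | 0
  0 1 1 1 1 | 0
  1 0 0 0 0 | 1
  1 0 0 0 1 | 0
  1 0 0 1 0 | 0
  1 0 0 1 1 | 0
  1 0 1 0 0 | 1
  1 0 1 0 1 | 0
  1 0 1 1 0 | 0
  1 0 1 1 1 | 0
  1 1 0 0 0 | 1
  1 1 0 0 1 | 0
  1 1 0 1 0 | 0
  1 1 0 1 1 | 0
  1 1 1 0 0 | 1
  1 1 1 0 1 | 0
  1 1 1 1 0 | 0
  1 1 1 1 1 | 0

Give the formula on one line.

((a | ~b) & (~e & ~d))

  ~b = 11111111000000001111111100000000
  (a | ~b) = 11111111000000001111111111111111
  ~e = 10101010101010101010101010101010
  ~d = 11001100110011001100110011001100
  (~e & ~d) = 10001000100010001000100010001000
  ((a | ~b) & (~e & ~d)) = 10001000000000001000100010001000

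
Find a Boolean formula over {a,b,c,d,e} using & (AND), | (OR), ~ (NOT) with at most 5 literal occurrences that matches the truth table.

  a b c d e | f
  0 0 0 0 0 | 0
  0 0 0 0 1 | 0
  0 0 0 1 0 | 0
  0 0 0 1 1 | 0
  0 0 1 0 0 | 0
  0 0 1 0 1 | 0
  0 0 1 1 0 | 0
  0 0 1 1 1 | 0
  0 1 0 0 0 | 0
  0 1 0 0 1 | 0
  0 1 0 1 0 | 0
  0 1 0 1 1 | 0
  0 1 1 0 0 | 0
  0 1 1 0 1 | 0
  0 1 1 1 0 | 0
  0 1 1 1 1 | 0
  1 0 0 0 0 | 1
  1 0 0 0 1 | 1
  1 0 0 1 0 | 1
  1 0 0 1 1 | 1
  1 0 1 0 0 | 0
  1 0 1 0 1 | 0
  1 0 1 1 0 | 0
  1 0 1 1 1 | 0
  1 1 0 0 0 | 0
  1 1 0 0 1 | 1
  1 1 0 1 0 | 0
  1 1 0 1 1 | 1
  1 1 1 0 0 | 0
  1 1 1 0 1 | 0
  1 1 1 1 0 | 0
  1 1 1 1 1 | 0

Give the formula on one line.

((~b | e) & (a & (~a | ~c)))

  ~b = 11111111000000001111111100000000
  (~b | e) = 11111111010101011111111101010101
  ~a = 11111111111111110000000000000000
  ~c = 11110000111100001111000011110000
  (~a | ~c) = 11111111111111111111000011110000
  (a & (~a | ~c)) = 00000000000000001111000011110000
  ((~b | e) & (a & (~a | ~c))) = 00000000000000001111000001010000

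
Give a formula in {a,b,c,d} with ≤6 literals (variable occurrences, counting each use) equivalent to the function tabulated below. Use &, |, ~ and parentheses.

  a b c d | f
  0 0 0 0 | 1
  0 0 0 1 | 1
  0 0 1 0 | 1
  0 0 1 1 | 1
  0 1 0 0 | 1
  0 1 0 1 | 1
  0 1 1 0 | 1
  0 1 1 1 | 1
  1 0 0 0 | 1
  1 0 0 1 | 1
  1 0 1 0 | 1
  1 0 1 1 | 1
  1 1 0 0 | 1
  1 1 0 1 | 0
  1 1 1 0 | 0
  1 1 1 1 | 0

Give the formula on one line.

((~a | (~c & ~d)) | ((~d | a) & ~b))

  ~a = 1111111100000000
  ~c = 1100110011001100
  ~d = 1010101010101010
  (~c & ~d) = 1000100010001000
  (~a | (~c & ~d)) = 1111111110001000
  (~d | a) = 1010101011111111
  ~b = 1111000011110000
  ((~d | a) & ~b) = 1010000011110000
  ((~a | (~c & ~d)) | ((~d | a) & ~b)) = 1111111111111000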